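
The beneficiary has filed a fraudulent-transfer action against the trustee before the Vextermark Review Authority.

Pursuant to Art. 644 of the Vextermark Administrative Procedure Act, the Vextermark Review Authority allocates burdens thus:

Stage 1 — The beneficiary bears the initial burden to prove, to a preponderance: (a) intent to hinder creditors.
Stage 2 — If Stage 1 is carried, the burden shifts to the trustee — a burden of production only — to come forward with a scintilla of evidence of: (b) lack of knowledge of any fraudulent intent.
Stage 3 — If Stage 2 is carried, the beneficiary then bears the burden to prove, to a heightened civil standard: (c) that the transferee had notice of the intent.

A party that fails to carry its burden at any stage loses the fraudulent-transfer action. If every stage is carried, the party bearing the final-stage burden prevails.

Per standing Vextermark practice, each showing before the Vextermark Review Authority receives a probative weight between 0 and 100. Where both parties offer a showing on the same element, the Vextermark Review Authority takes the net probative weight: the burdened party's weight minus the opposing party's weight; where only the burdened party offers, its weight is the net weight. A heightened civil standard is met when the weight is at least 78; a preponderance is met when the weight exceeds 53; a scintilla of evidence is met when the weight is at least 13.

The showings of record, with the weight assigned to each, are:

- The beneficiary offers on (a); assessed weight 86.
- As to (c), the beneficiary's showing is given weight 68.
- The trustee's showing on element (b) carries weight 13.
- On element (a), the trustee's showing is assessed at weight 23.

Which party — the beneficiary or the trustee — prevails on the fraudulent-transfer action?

trustee

Stage 1 (beneficiary, a preponderance, weight exceeds 53): (a) net 86−23=63 > 53 — meets.
  Stage 1 carried; the burden shifts to the trustee.
Stage 2 (trustee, a scintilla of evidence, weight is at least 13): (b) 13 ≥ 13 — meets.
  Stage 2 is satisfied; the onus moves to the beneficiary.
Stage 3 (beneficiary, a heightened civil standard, weight is at least 78): (c) 68 < 78 — fails.
  Not every element is met, so the beneficiary fails to carry Stage 3.
So the trustee prevails.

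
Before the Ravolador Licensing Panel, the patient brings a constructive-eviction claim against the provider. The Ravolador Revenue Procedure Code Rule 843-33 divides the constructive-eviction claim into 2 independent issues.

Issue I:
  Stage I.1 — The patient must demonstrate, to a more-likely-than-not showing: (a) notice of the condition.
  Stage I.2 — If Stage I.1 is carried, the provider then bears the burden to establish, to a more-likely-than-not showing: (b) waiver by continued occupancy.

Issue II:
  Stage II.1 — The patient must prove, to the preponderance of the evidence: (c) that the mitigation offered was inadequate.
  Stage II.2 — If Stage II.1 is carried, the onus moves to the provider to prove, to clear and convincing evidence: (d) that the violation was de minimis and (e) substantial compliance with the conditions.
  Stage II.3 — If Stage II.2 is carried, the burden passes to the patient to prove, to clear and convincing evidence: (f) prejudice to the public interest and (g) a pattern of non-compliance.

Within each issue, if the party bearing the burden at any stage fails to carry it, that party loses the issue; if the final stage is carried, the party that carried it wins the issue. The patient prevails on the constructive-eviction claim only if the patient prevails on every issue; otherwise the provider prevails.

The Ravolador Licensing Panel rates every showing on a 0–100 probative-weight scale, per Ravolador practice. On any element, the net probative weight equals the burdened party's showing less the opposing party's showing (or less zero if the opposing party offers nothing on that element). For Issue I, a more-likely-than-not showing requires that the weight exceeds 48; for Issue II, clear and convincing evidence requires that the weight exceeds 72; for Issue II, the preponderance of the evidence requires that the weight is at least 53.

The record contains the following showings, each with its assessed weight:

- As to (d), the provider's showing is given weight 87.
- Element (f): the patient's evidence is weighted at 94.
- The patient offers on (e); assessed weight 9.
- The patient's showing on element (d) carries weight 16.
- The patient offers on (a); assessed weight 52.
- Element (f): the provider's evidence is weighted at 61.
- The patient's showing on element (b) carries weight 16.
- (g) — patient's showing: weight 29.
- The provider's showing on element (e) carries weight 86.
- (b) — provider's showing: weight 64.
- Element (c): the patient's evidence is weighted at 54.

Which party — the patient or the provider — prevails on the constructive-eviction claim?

patient

— Issue I —
At Stage I.1 the patient must meet a more-likely-than-not showing (weight exceeds 48): on (a) the weight is 52, which does exceed 48, so (a) meets the standard.
  The patient carries Stage I.1; the provider now bears the burden.
At Stage I.2 the provider must meet a more-likely-than-not showing (weight exceeds 48): on (b) the weight is 64 less the opposing 16 gives net 48, ≤ 48, so (b) does not meet the standard.
  Not every element is met, so the provider fails to carry Stage I.2.
The analysis ends at Stage I.2; the patient prevails on this issue.
— Issue II —
At Stage II.1 the patient must meet the preponderance of the evidence (weight is at least 53): on (c) the weight is 54, which does reach 53, so (c) meets the standard.
  Stage II.1 is satisfied; the onus moves to the provider.
At Stage II.2 the provider must meet clear and convincing evidence (weight exceeds 72): on (d) the weight is 87 less the opposing 16 gives net 71, which does not exceed 72, so (d) does not meet the standard; on (e) the weight is 86 less the opposing 9 gives net 77, > 72, so (e) meets the standard.
  The provider does not carry Stage II.2.
So the patient prevails on this issue.
Per-issue: Issue I → patient; Issue II → patient. The patient must prevail on every issue; overall, the patient prevails.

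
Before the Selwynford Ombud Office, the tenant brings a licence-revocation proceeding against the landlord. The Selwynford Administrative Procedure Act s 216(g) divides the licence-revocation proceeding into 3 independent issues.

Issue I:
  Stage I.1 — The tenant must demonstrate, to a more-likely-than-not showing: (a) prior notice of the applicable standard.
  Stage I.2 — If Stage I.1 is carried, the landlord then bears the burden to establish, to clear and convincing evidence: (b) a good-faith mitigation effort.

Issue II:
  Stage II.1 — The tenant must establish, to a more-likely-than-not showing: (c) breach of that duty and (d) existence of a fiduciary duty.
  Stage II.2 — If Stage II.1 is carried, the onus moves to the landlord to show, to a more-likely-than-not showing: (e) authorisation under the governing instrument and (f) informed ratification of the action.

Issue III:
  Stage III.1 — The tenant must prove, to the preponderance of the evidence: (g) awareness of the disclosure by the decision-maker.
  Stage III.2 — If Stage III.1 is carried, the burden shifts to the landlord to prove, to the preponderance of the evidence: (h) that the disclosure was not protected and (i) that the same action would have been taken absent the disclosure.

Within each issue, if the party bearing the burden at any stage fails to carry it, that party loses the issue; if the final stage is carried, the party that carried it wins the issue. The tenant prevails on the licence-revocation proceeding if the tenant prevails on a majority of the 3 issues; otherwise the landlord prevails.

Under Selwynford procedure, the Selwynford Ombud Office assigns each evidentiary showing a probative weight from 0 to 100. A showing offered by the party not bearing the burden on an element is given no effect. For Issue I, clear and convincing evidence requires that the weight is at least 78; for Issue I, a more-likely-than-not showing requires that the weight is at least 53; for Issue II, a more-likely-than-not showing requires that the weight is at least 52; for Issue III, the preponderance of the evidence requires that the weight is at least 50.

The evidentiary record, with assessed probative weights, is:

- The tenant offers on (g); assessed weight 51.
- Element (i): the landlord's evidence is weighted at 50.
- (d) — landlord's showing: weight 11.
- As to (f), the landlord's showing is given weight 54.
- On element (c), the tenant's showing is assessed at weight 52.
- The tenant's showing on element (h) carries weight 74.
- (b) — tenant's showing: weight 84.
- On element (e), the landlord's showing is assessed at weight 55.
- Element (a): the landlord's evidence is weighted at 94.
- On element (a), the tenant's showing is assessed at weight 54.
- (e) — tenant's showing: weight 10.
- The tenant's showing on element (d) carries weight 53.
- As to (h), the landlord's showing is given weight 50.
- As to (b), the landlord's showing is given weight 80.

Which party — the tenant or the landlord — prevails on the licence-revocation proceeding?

— Issue I —
Stage I.1 — burden on tenant; standard: a more-likely-than-not showing (weight is at least 53).
    (a): 54 (landlord's 94 disregarded) ≥ 53 [met]
  Stage I.1 is satisfied; the onus moves to the landlord.
Stage I.2 — burden on landlord; standard: clear and convincing evidence (weight is at least 78).
    (b): 80 (tenant's 84 disregarded) ≥ 78 [met]
  All elements met at the final stage.
With every stage satisfied, the landlord prevails on this issue.
— Issue II —
At Stage II.1 the tenant must meet a more-likely-than-not showing (weight is at least 52): on (c) the weight is 52, ≥ 52, so (c) meets the standard; on (d) the weight is 53 (the landlord's 11 is given no effect), which does reach 52, so (d) meets the standard.
  The tenant carries Stage II.1; the landlord now bears the burden.
At Stage II.2 the landlord must meet a more-likely-than-not showing (weight is at least 52): on (e) the weight is 55 (the tenant's 10 is given no effect), which does reach 52, so (e) meets the standard; on (f) the weight is 54, ≥ 52, so (f) meets the standard.
  Stage II.2 carried; the final stage is satisfied.
Every stage carried; the landlord prevails on this issue.
— Issue III —
Stage III.1 (tenant, the preponderance of the evidence, weight is at least 50): (g) 51 ≥ 50 — meets.
  All elements met. The burden passes to the landlord.
Stage III.2 (landlord, the preponderance of the evidence, weight is at least 50): (h) 50 (tenant's 74 disregarded) ≥ 50 — meets; (i) 50 ≥ 50 — meets.
  The landlord carries the last stage.
Every stage carried; the landlord prevails on this issue.
Per-issue: Issue I → landlord; Issue II → landlord; Issue III → landlord. The tenant must prevail on a majority of issues; overall, the landlord prevails.

landlord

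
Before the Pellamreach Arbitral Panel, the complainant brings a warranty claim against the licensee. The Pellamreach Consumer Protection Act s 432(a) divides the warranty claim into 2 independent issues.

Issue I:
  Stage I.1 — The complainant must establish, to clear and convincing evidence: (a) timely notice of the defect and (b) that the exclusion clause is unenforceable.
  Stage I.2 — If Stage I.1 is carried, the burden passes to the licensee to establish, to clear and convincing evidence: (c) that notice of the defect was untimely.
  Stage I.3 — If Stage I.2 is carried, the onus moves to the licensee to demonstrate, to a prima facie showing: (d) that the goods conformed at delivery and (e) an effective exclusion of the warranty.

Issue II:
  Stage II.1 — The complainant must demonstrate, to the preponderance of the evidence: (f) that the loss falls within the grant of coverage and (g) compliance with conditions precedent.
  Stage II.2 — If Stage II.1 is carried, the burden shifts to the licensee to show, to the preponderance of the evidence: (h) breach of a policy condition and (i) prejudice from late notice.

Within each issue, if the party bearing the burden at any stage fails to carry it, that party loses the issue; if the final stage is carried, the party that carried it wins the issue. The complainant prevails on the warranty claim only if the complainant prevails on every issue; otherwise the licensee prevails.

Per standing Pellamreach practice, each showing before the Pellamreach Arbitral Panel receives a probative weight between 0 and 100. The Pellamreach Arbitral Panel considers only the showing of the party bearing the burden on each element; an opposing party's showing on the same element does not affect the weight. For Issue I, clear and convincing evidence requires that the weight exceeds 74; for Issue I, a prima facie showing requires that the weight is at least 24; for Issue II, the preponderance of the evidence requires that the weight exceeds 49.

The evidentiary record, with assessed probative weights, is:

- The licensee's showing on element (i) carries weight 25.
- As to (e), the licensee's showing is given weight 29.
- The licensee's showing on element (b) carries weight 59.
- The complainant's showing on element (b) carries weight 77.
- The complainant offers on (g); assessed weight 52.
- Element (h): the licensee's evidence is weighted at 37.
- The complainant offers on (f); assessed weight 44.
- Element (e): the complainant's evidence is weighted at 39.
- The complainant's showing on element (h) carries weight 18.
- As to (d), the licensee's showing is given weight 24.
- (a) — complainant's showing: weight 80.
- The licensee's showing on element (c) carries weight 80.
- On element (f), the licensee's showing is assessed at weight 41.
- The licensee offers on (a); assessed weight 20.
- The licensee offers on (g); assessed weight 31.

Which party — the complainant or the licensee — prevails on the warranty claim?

licensee

— Issue I —
Stage I.1 (complainant, clear and convincing evidence, weight exceeds 74): (a) 80 (licensee's 20 disregarded) > 74 — meets; (b) 77 (licensee's 59 disregarded) > 74 — meets.
  Stage I.1 carried; the burden shifts to the licensee.
Stage I.2 (licensee, clear and convincing evidence, weight exceeds 74): (c) 80 > 74 — meets.
  Stage I.2 is satisfied; the licensee continues to bear the burden.
Stage I.3 (licensee, a prima facie showing, weight is at least 24): (d) 24 ≥ 24 — meets; (e) 29 (complainant's 39 disregarded) ≥ 24 — meets.
  All elements met at the final stage.
Every stage carried; the licensee prevails on this issue.
— Issue II —
At Stage II.1 the complainant must meet the preponderance of the evidence (weight exceeds 49): on (f) the weight is 44 (the licensee's 41 is given no effect), which does not exceed 49, so (f) does not meet the standard; on (g) the weight is 52 (the licensee's 31 is given no effect), which does exceed 49, so (g) meets the standard.
  Stage II.1 not carried; the complainant fails its burden.
The licensee prevails on this issue.
Per-issue: Issue I → licensee; Issue II → licensee. The complainant must prevail on every issue; overall, the licensee prevails.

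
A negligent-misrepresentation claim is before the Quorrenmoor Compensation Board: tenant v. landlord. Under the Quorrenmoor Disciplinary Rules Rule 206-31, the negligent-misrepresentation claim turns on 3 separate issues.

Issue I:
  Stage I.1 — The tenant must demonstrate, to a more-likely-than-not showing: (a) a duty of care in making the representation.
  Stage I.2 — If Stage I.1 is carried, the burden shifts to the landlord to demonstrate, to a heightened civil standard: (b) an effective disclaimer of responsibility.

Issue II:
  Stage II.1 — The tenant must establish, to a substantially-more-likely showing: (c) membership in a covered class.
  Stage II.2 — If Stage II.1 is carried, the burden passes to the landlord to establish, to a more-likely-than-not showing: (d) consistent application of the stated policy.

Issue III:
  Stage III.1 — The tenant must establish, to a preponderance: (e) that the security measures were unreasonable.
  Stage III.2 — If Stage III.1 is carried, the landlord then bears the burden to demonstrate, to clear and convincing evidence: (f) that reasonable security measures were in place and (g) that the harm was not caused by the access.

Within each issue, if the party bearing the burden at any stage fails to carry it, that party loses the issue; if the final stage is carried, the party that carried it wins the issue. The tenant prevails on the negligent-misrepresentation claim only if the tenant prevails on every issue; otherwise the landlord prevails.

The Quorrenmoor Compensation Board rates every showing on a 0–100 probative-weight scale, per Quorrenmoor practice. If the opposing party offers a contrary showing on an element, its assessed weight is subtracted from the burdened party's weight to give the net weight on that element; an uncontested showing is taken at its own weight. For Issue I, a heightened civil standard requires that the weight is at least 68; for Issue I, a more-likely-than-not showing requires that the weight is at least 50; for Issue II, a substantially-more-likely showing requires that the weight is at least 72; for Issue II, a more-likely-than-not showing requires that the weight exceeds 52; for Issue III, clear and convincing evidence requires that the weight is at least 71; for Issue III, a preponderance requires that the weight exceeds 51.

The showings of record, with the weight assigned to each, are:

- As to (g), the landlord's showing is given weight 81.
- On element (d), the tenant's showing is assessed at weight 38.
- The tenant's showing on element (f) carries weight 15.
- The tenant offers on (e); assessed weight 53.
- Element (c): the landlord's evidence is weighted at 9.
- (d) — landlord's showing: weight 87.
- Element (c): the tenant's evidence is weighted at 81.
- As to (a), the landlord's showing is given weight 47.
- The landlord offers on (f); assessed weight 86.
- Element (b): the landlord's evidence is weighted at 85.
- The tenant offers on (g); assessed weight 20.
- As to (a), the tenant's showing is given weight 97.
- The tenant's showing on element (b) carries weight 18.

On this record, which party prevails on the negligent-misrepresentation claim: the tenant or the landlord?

— Issue I —
Stage I.1 (tenant, a more-likely-than-not showing, weight is at least 50): (a) net 97−47=50 ≥ 50 — meets.
  The tenant carries Stage I.1; the landlord now bears the burden.
Stage I.2 (landlord, a heightened civil standard, weight is at least 68): (b) net 85−18=67 < 68 — fails.
  The landlord does not carry Stage I.2.
The analysis ends at Stage I.2; the tenant prevails on this issue.
— Issue II —
Stage II.1 (tenant, a substantially-more-likely showing, weight is at least 72): (c) net 81−9=72 ≥ 72 — meets.
  Stage II.1 carried; the burden shifts to the landlord.
Stage II.2 (landlord, a more-likely-than-not showing, weight exceeds 52): (d) net 87−38=49 ≤ 52 — fails.
  Stage II.2 not carried; the landlord fails its burden.
The analysis ends at Stage II.2; the tenant prevails on this issue.
— Issue III —
At Stage III.1 the tenant must meet a preponderance (weight exceeds 51): on (e) the weight is 53, which does exceed 51, so (e) meets the standard.
  Stage III.1 is satisfied; the onus moves to the landlord.
At Stage III.2 the landlord must meet clear and convincing evidence (weight is at least 71): on (f) the weight is 86 less the opposing 15 gives net 71, ≥ 71, so (f) meets the standard; on (g) the weight is 81 less the opposing 20 gives net 61, which does not reach 71, so (g) does not meet the standard.
  Stage III.2 not carried; the landlord fails its burden.
The analysis ends at Stage III.2; the tenant prevails on this issue.
Per-issue: Issue I → tenant; Issue II → tenant; Issue III → tenant. The tenant must prevail on every issue; overall, the tenant prevails.

tenant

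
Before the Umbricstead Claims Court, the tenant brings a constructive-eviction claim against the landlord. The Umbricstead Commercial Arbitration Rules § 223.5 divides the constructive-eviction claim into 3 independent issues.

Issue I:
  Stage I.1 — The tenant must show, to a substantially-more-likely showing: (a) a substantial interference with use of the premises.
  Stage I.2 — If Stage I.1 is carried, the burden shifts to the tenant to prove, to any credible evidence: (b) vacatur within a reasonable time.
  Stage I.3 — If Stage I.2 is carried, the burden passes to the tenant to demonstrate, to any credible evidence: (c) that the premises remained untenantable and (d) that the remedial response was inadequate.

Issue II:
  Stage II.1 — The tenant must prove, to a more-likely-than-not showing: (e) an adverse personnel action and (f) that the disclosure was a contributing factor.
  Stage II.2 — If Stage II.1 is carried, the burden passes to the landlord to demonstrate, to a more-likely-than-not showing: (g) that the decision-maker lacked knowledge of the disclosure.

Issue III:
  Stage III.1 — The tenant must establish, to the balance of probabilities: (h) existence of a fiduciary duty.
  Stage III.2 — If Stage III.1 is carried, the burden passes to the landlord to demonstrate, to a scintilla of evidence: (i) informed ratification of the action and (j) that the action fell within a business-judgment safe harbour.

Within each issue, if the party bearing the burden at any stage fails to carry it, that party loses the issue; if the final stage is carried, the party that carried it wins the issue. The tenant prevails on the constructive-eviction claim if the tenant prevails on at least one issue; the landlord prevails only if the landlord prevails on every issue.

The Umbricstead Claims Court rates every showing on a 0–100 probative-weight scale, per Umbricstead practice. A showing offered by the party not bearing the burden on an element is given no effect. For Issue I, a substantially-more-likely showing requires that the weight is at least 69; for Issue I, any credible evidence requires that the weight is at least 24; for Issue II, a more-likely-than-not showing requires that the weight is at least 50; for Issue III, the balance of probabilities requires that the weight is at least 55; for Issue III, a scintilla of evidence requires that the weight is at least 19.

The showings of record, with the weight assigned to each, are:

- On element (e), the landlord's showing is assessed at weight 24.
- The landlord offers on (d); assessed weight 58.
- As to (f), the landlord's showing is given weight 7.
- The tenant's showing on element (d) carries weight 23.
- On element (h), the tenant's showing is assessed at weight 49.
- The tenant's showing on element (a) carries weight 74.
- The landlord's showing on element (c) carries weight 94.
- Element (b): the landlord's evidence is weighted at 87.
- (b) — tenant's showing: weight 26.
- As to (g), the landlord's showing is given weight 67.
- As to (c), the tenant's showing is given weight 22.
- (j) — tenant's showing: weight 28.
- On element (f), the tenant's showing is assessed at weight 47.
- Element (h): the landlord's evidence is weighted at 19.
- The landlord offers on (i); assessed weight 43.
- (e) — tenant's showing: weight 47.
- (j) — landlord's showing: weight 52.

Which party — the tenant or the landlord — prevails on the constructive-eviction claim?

— Issue I —
Stage I.1 (tenant, a substantially-more-likely showing, weight is at least 69): (a) 74 ≥ 69 — meets.
  Stage I.1 is satisfied; the tenant continues to bear the burden.
Stage I.2 (tenant, any credible evidence, weight is at least 24): (b) 26 (landlord's 87 disregarded) ≥ 24 — meets.
  All elements met. The tenant retains the burden for Stage I.3.
Stage I.3 (tenant, any credible evidence, weight is at least 24): (c) 22 (landlord's 94 disregarded) < 24 — fails; (d) 23 (landlord's 58 disregarded) < 24 — fails.
  Stage I.3 not carried; the tenant fails its burden.
The analysis ends at Stage I.3; the landlord prevails on this issue.
— Issue II —
Stage II.1 — burden on tenant; standard: a more-likely-than-not showing (weight is at least 50).
    (e): 47 (landlord's 24 disregarded) < 50 [not met]
    (f): 47 (landlord's 7 disregarded) < 50 [not met]
  Not every element is met, so the tenant fails to carry Stage II.1.
The analysis ends at Stage II.1; the landlord prevails on this issue.
— Issue III —
Stage III.1 — burden on tenant; standard: the balance of probabilities (weight is at least 55).
    (h): 49 (landlord's 19 disregarded) < 55 [not met]
  Not every element is met, so the tenant fails to carry Stage III.1.
The landlord prevails on this issue.
Per-issue: Issue I → landlord; Issue II → landlord; Issue III → landlord. The tenant must prevail on at least one issue; overall, the landlord prevails.

landlord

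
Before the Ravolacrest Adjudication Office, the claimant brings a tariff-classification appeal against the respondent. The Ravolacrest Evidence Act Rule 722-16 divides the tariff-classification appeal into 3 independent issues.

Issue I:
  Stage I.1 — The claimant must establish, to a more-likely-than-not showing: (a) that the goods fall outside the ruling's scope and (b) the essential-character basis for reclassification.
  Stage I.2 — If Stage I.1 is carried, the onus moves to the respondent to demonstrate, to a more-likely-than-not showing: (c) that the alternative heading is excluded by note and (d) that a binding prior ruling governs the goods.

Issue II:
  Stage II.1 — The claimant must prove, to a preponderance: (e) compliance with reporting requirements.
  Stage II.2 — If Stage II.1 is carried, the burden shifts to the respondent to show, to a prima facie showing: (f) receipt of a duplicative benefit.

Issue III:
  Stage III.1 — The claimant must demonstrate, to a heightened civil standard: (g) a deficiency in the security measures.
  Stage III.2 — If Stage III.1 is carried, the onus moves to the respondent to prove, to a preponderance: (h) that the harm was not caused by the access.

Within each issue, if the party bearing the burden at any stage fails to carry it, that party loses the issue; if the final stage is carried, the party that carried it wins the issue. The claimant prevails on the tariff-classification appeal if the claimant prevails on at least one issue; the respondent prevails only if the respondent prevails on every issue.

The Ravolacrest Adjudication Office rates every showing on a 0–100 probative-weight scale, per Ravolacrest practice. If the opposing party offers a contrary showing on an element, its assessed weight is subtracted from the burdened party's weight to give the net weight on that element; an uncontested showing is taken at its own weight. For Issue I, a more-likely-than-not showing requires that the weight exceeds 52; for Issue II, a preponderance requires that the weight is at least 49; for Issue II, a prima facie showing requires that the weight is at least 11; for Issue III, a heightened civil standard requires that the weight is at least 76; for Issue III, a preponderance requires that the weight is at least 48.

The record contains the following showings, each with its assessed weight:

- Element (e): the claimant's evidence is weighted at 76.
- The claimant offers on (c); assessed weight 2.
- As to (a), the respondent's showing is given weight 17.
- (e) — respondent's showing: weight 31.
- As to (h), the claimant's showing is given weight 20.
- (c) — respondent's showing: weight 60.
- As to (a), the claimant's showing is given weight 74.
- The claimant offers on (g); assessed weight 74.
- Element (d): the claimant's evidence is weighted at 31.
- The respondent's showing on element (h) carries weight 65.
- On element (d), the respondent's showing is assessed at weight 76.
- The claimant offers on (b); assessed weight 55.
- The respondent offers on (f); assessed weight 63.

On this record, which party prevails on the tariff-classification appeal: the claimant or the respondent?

— Issue I —
At Stage I.1 the claimant must meet a more-likely-than-not showing (weight exceeds 52): on (a) the weight is 74 less the opposing 17 gives net 57, > 52, so (a) meets the standard; on (b) the weight is 55, > 52, so (b) meets the standard.
  The claimant carries Stage I.1; the respondent now bears the burden.
At Stage I.2 the respondent must meet a more-likely-than-not showing (weight exceeds 52): on (c) the weight is 60 less the opposing 2 gives net 58, > 52, so (c) meets the standard; on (d) the weight is 76 less the opposing 31 gives net 45, which does not exceed 52, so (d) does not meet the standard.
  The respondent does not carry Stage I.2.
The claimant prevails on this issue.
— Issue II —
Stage II.1 (claimant, a preponderance, weight is at least 49): (e) net 76−31=45 < 49 — fails.
  Not every element is met, so the claimant fails to carry Stage II.1.
The analysis ends at Stage II.1; the respondent prevails on this issue.
— Issue III —
Stage III.1 — burden on claimant; standard: a heightened civil standard (weight is at least 76).
    (g): 74 < 76 [not met]
  Not every element is met, so the claimant fails to carry Stage III.1.
The analysis ends at Stage III.1; the respondent prevails on this issue.
Per-issue: Issue I → claimant; Issue II → respondent; Issue III → respondent. The claimant must prevail on at least one issue; overall, the claimant prevails.

claimant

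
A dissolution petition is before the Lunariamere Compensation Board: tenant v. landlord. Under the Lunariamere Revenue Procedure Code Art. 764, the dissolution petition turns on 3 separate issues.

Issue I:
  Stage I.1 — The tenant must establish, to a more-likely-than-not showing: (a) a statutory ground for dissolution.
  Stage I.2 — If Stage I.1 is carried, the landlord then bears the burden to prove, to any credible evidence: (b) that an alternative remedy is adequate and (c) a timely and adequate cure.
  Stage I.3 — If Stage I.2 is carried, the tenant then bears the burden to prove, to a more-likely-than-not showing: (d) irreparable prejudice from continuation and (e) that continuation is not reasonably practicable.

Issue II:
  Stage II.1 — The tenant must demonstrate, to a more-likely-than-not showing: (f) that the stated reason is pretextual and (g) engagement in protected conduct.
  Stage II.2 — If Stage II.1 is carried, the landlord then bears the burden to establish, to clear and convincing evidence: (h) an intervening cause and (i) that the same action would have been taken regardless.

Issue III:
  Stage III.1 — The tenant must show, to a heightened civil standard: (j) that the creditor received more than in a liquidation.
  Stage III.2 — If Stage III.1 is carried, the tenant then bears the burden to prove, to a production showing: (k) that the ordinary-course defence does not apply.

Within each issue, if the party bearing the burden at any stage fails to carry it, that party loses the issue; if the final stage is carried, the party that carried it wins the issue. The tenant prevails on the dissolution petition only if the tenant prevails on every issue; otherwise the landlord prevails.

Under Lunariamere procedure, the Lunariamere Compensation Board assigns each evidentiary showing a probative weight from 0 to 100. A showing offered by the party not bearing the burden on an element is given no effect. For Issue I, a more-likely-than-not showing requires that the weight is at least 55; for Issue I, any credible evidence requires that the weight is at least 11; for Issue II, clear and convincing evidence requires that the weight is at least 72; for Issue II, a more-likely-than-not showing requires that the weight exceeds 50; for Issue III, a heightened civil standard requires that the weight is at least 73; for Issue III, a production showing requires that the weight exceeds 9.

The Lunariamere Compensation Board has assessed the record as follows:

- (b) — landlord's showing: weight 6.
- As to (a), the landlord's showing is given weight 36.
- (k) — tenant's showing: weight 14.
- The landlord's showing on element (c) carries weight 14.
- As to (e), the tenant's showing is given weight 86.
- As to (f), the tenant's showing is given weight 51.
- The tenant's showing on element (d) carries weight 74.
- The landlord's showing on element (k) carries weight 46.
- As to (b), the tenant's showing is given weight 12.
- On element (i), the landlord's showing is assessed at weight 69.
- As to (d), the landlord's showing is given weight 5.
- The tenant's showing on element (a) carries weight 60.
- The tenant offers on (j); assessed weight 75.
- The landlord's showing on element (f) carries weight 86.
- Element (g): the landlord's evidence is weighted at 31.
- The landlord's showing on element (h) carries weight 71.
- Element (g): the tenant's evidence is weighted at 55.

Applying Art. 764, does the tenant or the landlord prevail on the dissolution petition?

— Issue I —
Stage I.1 (tenant, a more-likely-than-not showing, weight is at least 55): (a) 60 (landlord's 36 disregarded) ≥ 55 — meets.
  Stage I.1 carried; the burden shifts to the landlord.
Stage I.2 (landlord, any credible evidence, weight is at least 11): (b) 6 (tenant's 12 disregarded) < 11 — fails; (c) 14 ≥ 11 — meets.
  The landlord does not carry Stage I.2.
The tenant prevails on this issue.
— Issue II —
At Stage II.1 the tenant must meet a more-likely-than-not showing (weight exceeds 50): on (f) the weight is 51 (the landlord's 86 is given no effect), > 50, so (f) meets the standard; on (g) the weight is 55 (the landlord's 31 is given no effect), > 50, so (g) meets the standard.
  All elements met. The burden passes to the landlord.
At Stage II.2 the landlord must meet clear and convincing evidence (weight is at least 72): on (h) the weight is 71, which does not reach 72, so (h) does not meet the standard; on (i) the weight is 69, which does not reach 72, so (i) does not meet the standard.
  Not every element is met, so the landlord fails to carry Stage II.2.
So the tenant prevails on this issue.
— Issue III —
At Stage III.1 the tenant must meet a heightened civil standard (weight is at least 73): on (j) the weight is 75, which does reach 73, so (j) meets the standard.
  Stage III.1 carried; the burden remains with the tenant.
At Stage III.2 the tenant must meet a production showing (weight exceeds 9): on (k) the weight is 14 (the landlord's 46 is given no effect), which does exceed 9, so (k) meets the standard.
  All elements met at the final stage.
With every stage satisfied, the tenant prevails on this issue.
Per-issue: Issue I → tenant; Issue II → tenant; Issue III → tenant. The tenant must prevail on every issue; overall, the tenant prevails.

tenant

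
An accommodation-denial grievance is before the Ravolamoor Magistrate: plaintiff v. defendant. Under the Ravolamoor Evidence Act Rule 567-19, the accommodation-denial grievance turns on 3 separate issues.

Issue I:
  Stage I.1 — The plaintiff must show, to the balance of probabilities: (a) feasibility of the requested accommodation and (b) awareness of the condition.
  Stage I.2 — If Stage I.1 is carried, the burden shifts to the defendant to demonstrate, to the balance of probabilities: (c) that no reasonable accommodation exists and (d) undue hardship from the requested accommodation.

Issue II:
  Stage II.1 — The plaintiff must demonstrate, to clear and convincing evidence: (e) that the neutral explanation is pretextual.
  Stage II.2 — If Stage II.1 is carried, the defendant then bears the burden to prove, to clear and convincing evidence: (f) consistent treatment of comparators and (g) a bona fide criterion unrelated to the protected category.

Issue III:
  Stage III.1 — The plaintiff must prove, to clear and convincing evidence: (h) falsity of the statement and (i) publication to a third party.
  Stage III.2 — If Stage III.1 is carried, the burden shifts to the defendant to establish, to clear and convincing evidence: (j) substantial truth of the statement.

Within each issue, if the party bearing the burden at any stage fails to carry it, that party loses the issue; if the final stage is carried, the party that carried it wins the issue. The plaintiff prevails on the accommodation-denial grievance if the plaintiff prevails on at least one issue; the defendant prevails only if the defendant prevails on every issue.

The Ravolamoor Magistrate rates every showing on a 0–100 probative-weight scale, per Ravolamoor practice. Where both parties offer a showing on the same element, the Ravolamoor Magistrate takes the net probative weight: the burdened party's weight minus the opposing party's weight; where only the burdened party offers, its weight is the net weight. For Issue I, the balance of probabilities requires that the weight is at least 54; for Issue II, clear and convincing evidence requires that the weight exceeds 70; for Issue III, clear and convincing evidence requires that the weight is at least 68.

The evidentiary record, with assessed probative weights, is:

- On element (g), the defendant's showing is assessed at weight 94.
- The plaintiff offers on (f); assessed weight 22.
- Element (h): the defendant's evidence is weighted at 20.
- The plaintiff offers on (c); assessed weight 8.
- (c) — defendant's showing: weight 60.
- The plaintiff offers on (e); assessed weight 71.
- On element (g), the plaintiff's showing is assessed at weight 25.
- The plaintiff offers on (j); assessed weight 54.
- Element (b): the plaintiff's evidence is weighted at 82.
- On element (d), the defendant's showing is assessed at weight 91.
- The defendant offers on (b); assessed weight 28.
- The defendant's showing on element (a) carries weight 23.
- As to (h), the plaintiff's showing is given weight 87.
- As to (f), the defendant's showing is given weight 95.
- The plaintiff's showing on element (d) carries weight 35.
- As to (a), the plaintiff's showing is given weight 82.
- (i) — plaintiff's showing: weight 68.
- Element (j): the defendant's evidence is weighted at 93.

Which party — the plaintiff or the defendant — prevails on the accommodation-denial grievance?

plaintiff

— Issue I —
Stage I.1 — burden on plaintiff; standard: the balance of probabilities (weight is at least 54).
    (a): 82 − 23 = 59 ≥ 54 [met]
    (b): 82 − 28 = 54 ≥ 54 [met]
  The plaintiff carries Stage I.1; the defendant now bears the burden.
Stage I.2 — burden on defendant; standard: the balance of probabilities (weight is at least 54).
    (c): 60 − 8 = 52 < 54 [not met]
    (d): 91 − 35 = 56 ≥ 54 [met]
  Not every element is met, so the defendant fails to carry Stage I.2.
The plaintiff prevails on this issue.
— Issue II —
Stage II.1 — burden on plaintiff; standard: clear and convincing evidence (weight exceeds 70).
    (e): 71 > 70 [met]
  The plaintiff carries Stage II.1; the defendant now bears the burden.
Stage II.2 — burden on defendant; standard: clear and convincing evidence (weight exceeds 70).
    (f): 95 − 22 = 73 > 70 [met]
    (g): 94 − 25 = 69 ≤ 70 [not met]
  Stage II.2 not carried; the defendant fails its burden.
The plaintiff prevails on this issue.
— Issue III —
At Stage III.1 the plaintiff must meet clear and convincing evidence (weight is at least 68): on (h) the weight is 87 less the opposing 20 gives net 67, which does not reach 68, so (h) does not meet the standard; on (i) the weight is 68, ≥ 68, so (i) meets the standard.
  The plaintiff does not carry Stage III.1.
The defendant prevails on this issue.
Per-issue: Issue I → plaintiff; Issue II → plaintiff; Issue III → defendant. The plaintiff must prevail on at least one issue; overall, the plaintiff prevails.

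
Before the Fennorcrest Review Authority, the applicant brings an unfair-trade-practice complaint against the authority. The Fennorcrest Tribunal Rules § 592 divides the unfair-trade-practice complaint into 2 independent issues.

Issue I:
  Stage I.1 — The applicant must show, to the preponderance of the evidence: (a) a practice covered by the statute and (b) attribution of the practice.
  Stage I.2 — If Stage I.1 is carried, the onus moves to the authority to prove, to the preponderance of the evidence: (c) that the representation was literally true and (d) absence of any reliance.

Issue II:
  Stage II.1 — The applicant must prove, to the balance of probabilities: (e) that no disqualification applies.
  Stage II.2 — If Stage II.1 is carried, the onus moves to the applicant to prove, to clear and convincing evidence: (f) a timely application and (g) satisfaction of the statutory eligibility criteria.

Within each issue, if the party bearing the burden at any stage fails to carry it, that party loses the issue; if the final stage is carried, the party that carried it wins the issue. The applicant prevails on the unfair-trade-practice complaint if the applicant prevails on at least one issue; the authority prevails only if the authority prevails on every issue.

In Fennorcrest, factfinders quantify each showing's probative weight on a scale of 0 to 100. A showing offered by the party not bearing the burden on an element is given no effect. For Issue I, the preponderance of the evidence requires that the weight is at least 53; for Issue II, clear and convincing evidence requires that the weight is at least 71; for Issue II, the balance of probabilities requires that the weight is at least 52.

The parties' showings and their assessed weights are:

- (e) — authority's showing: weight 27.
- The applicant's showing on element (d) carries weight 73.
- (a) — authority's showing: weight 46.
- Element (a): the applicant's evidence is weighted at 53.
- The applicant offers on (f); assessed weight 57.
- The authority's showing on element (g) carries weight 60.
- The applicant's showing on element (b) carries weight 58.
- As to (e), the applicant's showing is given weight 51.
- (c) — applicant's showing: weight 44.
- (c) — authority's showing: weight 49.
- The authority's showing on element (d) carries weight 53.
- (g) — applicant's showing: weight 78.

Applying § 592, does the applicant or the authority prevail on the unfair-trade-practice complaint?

applicant

— Issue I —
Stage I.1 — burden on applicant; standard: the preponderance of the evidence (weight is at least 53).
    (a): 53 (authority's 46 disregarded) ≥ 53 [met]
    (b): 58 ≥ 53 [met]
  The applicant carries Stage I.1; the authority now bears the burden.
Stage I.2 — burden on authority; standard: the preponderance of the evidence (weight is at least 53).
    (c): 49 (applicant's 44 disregarded) < 53 [not met]
    (d): 53 (applicant's 73 disregarded) ≥ 53 [met]
  The authority does not carry Stage I.2.
So the applicant prevails on this issue.
— Issue II —
At Stage II.1 the applicant must meet the balance of probabilities (weight is at least 52): on (e) the weight is 51 (the authority's 27 is given no effect), < 52, so (e) does not meet the standard.
  Stage II.1 not carried; the applicant fails its burden.
So the authority prevails on this issue.
Per-issue: Issue I → applicant; Issue II → authority. The applicant must prevail on at least one issue; overall, the applicant prevails.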